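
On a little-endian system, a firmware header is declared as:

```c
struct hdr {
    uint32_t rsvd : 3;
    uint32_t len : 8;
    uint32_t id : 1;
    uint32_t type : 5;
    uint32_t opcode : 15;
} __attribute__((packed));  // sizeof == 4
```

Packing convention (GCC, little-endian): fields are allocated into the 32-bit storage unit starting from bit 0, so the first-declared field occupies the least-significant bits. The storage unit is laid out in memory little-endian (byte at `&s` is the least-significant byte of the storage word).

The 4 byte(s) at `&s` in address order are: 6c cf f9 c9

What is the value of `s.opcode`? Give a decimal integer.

25852

[0]=0x6c [1]=0xcf [2]=0xf9 [3]=0xc9 (little-endian) → word 0xc9f9cf6c
rsvd [0+:3] = (word>>0) & 0x7 = 4
len [3+:8] = (word>>3) & 0xff = 237
id [11+:1] = (word>>11) & 0x1 = 1
type [12+:5] = (word>>12) & 0x1f = 28
opcode [17+:15] = (word>>17) & 0x7fff = 25852  ←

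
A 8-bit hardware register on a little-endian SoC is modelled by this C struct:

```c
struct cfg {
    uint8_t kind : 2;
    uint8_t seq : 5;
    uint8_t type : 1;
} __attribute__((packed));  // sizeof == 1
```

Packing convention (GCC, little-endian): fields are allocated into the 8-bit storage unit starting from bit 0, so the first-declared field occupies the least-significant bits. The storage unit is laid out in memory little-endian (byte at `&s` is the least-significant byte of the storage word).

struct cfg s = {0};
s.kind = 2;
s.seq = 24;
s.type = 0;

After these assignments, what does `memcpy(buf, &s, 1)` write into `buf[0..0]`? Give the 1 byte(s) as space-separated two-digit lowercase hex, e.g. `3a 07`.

62

kind (2b) val=2 bits=0x2 at bit 0: 0x02
seq (5b) val=24 bits=0x18 at bit 2: 0x62
type (1b) val=0 bits=0x0 at bit 7: 0x62
word = 0x62 → little-endian bytes:
  [0]=0x62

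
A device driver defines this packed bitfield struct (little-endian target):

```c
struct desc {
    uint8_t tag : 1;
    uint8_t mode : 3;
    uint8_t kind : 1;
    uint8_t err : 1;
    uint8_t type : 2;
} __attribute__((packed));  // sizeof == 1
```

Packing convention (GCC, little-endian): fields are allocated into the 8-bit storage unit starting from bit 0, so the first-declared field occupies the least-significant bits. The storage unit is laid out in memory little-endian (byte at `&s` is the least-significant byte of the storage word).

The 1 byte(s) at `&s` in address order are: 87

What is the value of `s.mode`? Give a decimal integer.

3

[0]=0x87 (little-endian) → word 0x87
tag:1 @ bit 0 → (0x87>>0)&0x1 = 0x1
mode:3 @ bit 1 → (0x87>>1)&0x7 = 0x3  ←
kind:1 @ bit 4 → (0x87>>4)&0x1 = 0x0
err:1 @ bit 5 → (0x87>>5)&0x1 = 0x0
type:2 @ bit 6 → (0x87>>6)&0x3 = 0x2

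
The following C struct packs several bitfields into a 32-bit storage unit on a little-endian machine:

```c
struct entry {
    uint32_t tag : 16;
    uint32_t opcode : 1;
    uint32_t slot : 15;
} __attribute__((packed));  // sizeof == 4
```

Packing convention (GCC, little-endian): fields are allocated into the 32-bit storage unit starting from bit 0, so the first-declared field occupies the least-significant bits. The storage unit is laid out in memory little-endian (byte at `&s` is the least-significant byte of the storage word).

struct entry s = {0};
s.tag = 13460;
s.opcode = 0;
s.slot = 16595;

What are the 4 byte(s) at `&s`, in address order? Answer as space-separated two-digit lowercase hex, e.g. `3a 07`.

94 34 a6 81

tag (16b) val=13460 bits=0x3494 at bit 0: 0x00003494
opcode (1b) val=0 bits=0x0 at bit 16: 0x00003494
slot (15b) val=16595 bits=0x40d3 at bit 17: 0x81a63494
word = 0x81a63494 → little-endian bytes:
  [0]=0x94  [1]=0x34  [2]=0xa6  [3]=0x81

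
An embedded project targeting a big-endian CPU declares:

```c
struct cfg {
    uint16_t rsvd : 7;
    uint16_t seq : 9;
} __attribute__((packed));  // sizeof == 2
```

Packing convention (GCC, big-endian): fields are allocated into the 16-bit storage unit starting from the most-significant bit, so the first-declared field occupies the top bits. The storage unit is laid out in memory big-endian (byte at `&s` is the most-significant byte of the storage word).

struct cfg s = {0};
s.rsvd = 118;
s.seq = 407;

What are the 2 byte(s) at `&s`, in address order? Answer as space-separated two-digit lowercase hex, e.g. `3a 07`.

[9+:7] rsvd=118 & 0x7f = 0x76; word=0xec00
[0+:9] seq=407 & 0x1ff = 0x197; word=0xed97
word = 0xed97 → big-endian bytes:
  [0]=0xed  [1]=0x97

ed 97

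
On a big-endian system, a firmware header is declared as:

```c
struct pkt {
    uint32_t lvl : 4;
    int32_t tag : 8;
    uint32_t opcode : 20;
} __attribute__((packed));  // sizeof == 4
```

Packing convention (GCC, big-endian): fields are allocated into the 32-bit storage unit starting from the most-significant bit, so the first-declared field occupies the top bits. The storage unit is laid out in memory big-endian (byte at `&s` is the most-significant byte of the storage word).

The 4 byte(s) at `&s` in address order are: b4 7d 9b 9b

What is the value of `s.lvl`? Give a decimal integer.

11

[0]=0xb4 [1]=0x7d [2]=0x9b [3]=0x9b (big-endian) → word 0xb47d9b9b
lvl:4 @ bit 28 → (0xb47d9b9b>>28)&0xf = 0xb  ←
tag:8 @ bit 20 → (0xb47d9b9b>>20)&0xff = 0x47
opcode:20 @ bit 0 → (0xb47d9b9b>>0)&0xfffff = 0xd9b9b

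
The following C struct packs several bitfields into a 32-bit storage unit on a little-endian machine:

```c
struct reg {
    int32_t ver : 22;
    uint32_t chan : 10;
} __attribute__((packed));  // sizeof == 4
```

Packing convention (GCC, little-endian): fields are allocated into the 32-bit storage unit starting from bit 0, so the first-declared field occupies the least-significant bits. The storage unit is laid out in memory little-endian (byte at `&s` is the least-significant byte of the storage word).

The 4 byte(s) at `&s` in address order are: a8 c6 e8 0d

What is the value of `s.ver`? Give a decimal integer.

[0]=0xa8 [1]=0xc6 [2]=0xe8 [3]=0x0d (little-endian) → word 0x0de8c6a8
ver:22 @ bit 0 → (0x0de8c6a8>>0)&0x3fffff = 0x28c6a8  ←
chan:10 @ bit 22 → (0x0de8c6a8>>22)&0x3ff = 0x37
ver signed 22b, MSB=1: 2672296 - 4194304 = -1522008

-1522008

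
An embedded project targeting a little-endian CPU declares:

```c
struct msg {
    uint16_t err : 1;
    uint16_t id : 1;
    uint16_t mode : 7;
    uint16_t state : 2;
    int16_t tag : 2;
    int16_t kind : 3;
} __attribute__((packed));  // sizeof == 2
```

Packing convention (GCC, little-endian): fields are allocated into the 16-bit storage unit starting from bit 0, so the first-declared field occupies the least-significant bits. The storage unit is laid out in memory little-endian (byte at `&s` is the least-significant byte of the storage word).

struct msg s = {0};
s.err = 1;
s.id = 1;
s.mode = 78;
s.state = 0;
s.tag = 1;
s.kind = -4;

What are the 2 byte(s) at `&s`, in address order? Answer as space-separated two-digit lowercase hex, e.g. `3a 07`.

3b 89

err:1 = 1 → 0x1 << 0 → word 0x0001
id:1 = 1 → 0x1 << 1 → word 0x0003
mode:7 = 78 → 0x4e << 2 → word 0x013b
state:2 = 0 → 0x0 << 9 → word 0x013b
tag:2 = 1 → 0x1 << 11 → word 0x093b
kind:3 = -4 → 0x4 << 13 → word 0x893b
word = 0x893b → little-endian bytes:
  [0]=0x3b  [1]=0x89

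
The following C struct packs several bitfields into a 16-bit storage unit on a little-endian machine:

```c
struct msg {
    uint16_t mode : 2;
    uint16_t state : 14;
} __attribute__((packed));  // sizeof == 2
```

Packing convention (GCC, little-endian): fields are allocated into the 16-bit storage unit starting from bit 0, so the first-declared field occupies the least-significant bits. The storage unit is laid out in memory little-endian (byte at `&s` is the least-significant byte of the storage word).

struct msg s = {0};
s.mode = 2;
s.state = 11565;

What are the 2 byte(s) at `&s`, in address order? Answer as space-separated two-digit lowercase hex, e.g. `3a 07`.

b6 b4

mode:2 = 2 → 0x2 << 0 → word 0x0002
state:14 = 11565 → 0x2d2d << 2 → word 0xb4b6
word = 0xb4b6 → little-endian bytes:
  [0]=0xb6  [1]=0xb4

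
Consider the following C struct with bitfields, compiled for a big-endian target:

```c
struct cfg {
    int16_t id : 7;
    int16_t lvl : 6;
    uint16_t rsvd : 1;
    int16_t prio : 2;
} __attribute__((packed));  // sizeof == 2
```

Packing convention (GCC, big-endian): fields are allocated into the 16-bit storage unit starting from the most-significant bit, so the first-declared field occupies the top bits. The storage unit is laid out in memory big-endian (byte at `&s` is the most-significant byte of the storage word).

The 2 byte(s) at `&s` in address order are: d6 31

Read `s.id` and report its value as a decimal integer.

[0]=0xd6 [1]=0x31 (big-endian) → word 0xd631
id [9+:7] = (word>>9) & 0x7f = 107  ←
lvl [3+:6] = (word>>3) & 0x3f = 6
rsvd [2+:1] = (word>>2) & 0x1 = 0
prio [0+:2] = (word>>0) & 0x3 = 1
id signed 7b, MSB=1: 107 - 128 = -21

-21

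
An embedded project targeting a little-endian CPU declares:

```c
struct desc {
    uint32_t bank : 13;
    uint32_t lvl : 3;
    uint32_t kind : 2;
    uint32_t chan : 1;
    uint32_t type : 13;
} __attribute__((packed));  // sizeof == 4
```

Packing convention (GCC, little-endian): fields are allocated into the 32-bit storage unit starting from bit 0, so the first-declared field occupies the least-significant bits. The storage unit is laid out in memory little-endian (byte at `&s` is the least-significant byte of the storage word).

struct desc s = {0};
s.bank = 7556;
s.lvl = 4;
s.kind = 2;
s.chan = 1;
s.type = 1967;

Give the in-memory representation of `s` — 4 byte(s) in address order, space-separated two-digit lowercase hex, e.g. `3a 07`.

84 9d 7e 3d

[0+:13] bank=7556 & 0x1fff = 0x1d84; word=0x00001d84
[13+:3] lvl=4 & 0x7 = 0x4; word=0x00009d84
[16+:2] kind=2 & 0x3 = 0x2; word=0x00029d84
[18+:1] chan=1 & 0x1 = 0x1; word=0x00069d84
[19+:13] type=1967 & 0x1fff = 0x7af; word=0x3d7e9d84
word = 0x3d7e9d84 → little-endian bytes:
  [0]=0x84  [1]=0x9d  [2]=0x7e  [3]=0x3d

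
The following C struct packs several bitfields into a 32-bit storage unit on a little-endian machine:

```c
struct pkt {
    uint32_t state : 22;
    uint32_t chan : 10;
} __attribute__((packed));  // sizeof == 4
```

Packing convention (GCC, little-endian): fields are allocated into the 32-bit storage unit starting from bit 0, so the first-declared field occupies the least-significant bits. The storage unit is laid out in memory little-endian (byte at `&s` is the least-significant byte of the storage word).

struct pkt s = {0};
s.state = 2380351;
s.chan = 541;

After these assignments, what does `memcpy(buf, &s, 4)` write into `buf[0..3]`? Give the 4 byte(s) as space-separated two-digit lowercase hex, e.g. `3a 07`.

3f 52 64 87

state (22b) val=2380351 bits=0x24523f at bit 0: 0x0024523f
chan (10b) val=541 bits=0x21d at bit 22: 0x8764523f
word = 0x8764523f → little-endian bytes:
  [0]=0x3f  [1]=0x52  [2]=0x64  [3]=0x87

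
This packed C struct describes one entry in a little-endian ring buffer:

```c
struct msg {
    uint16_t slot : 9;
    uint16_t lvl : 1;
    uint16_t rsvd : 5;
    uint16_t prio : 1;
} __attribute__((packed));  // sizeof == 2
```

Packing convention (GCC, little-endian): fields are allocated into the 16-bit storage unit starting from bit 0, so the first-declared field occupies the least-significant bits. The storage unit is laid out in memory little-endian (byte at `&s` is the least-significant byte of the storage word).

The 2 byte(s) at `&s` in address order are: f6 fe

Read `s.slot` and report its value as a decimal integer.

[0]=0xf6 [1]=0xfe (little-endian) → word 0xfef6
slot [0+:9] = (word>>0) & 0x1ff = 246  ←
lvl [9+:1] = (word>>9) & 0x1 = 1
rsvd [10+:5] = (word>>10) & 0x1f = 31
prio [15+:1] = (word>>15) & 0x1 = 1

246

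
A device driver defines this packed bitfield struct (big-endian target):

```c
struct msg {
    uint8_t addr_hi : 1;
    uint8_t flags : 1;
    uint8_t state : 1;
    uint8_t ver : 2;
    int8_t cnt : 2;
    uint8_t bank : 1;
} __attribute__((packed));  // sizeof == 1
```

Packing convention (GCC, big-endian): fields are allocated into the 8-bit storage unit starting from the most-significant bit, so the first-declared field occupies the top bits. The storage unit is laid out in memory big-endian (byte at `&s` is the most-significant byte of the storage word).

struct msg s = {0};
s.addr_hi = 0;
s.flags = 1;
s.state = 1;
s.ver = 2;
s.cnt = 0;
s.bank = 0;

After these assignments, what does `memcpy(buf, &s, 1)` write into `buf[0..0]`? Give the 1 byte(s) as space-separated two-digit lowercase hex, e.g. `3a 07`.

addr_hi:1 = 0 → 0x0 << 7 → word 0x00
flags:1 = 1 → 0x1 << 6 → word 0x40
state:1 = 1 → 0x1 << 5 → word 0x60
ver:2 = 2 → 0x2 << 3 → word 0x70
cnt:2 = 0 → 0x0 << 1 → word 0x70
bank:1 = 0 → 0x0 << 0 → word 0x70
word = 0x70 → big-endian bytes:
  [0]=0x70

70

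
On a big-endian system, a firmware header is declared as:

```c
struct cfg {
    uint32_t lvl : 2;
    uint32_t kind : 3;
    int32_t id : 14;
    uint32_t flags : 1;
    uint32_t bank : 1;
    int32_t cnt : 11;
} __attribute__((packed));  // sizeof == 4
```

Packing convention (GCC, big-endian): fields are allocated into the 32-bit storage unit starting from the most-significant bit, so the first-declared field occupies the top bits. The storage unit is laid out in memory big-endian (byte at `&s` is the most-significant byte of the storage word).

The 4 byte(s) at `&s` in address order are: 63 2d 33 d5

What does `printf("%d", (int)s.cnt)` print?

981

[0]=0x63 [1]=0x2d [2]=0x33 [3]=0xd5 (big-endian) → word 0x632d33d5
lvl [30+:2] = (word>>30) & 0x3 = 1
kind [27+:3] = (word>>27) & 0x7 = 4
id [13+:14] = (word>>13) & 0x3fff = 6505
flags [12+:1] = (word>>12) & 0x1 = 1
bank [11+:1] = (word>>11) & 0x1 = 0
cnt [0+:11] = (word>>0) & 0x7ff = 981  ←
cnt signed 11b, MSB=0: value = 981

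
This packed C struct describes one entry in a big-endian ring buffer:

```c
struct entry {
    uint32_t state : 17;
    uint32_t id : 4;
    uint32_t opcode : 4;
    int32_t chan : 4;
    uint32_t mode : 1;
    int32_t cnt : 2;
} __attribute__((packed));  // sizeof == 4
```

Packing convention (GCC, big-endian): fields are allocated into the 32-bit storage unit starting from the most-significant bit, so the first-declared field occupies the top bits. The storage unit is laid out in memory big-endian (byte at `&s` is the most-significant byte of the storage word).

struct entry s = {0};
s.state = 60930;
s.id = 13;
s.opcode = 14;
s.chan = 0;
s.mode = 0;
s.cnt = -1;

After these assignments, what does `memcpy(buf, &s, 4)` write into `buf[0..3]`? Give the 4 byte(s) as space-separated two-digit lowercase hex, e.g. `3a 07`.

state (17b) val=60930 bits=0xee02 at bit 15: 0x77010000
id (4b) val=13 bits=0xd at bit 11: 0x77016800
opcode (4b) val=14 bits=0xe at bit 7: 0x77016f00
chan (4b) val=0 bits=0x0 at bit 3: 0x77016f00
mode (1b) val=0 bits=0x0 at bit 2: 0x77016f00
cnt (2b) val=-1 bits=0x3 at bit 0: 0x77016f03
word = 0x77016f03 → big-endian bytes:
  [0]=0x77  [1]=0x01  [2]=0x6f  [3]=0x03

77 01 6f 03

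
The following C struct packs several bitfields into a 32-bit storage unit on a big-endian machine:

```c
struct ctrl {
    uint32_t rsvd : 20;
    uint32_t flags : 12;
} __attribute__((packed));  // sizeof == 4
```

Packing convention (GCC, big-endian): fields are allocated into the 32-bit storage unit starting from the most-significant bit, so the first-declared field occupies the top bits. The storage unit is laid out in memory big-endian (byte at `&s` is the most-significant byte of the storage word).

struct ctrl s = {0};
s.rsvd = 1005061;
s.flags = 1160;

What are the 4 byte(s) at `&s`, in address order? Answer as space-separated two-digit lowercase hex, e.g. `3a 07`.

f5 60 54 88

rsvd:20 = 1005061 → 0xf5605 << 12 → word 0xf5605000
flags:12 = 1160 → 0x488 << 0 → word 0xf5605488
word = 0xf5605488 → big-endian bytes:
  [0]=0xf5  [1]=0x60  [2]=0x54  [3]=0x88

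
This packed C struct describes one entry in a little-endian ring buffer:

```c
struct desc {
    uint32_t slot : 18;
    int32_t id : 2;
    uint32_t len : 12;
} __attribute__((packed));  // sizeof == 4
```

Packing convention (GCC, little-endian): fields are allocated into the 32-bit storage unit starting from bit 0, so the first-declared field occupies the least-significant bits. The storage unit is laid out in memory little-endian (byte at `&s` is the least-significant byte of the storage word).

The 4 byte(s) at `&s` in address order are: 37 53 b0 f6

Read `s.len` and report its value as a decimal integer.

[0]=0x37 [1]=0x53 [2]=0xb0 [3]=0xf6 (little-endian) → word 0xf6b05337
slot [0+:18] = (word>>0) & 0x3ffff = 21303
id [18+:2] = (word>>18) & 0x3 = 0
len [20+:12] = (word>>20) & 0xfff = 3947  ←

3947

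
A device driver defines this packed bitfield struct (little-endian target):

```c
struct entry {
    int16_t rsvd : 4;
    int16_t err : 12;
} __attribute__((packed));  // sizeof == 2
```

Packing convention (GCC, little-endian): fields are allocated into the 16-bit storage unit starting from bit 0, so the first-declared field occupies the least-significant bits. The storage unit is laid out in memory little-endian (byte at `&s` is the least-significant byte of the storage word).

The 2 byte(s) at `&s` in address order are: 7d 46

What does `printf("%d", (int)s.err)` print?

[0]=0x7d [1]=0x46 (little-endian) → word 0x467d
rsvd [0+:4] = (word>>0) & 0xf = 13
err [4+:12] = (word>>4) & 0xfff = 1127  ←
err signed 12b, MSB=0: value = 1127

1127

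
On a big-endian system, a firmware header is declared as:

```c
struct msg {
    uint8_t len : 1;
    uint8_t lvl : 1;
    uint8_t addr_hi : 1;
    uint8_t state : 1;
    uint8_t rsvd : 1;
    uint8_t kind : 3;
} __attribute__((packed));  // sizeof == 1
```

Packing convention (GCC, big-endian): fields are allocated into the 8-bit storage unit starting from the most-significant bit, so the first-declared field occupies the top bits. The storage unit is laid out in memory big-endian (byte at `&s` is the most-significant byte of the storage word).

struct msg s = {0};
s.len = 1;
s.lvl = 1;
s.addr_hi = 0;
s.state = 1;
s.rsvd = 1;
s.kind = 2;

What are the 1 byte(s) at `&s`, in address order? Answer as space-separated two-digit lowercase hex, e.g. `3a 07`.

len (1b) val=1 bits=0x1 at bit 7: 0x80
lvl (1b) val=1 bits=0x1 at bit 6: 0xc0
addr_hi (1b) val=0 bits=0x0 at bit 5: 0xc0
state (1b) val=1 bits=0x1 at bit 4: 0xd0
rsvd (1b) val=1 bits=0x1 at bit 3: 0xd8
kind (3b) val=2 bits=0x2 at bit 0: 0xda
word = 0xda → big-endian bytes:
  [0]=0xda

da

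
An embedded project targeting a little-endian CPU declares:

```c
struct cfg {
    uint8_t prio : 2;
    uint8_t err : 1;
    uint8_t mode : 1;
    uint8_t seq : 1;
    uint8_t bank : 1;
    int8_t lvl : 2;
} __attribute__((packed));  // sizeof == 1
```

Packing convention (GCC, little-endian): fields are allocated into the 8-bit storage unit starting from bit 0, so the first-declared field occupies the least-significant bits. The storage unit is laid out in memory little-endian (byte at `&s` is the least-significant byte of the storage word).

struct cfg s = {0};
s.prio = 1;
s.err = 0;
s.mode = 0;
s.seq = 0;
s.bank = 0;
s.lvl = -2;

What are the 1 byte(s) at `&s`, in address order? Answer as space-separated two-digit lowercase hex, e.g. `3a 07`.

81

[0+:2] prio=1 & 0x3 = 0x1; word=0x01
[2+:1] err=0 & 0x1 = 0x0; word=0x01
[3+:1] mode=0 & 0x1 = 0x0; word=0x01
[4+:1] seq=0 & 0x1 = 0x0; word=0x01
[5+:1] bank=0 & 0x1 = 0x0; word=0x01
[6+:2] lvl=-2 & 0x3 = 0x2; word=0x81
word = 0x81 → little-endian bytes:
  [0]=0x81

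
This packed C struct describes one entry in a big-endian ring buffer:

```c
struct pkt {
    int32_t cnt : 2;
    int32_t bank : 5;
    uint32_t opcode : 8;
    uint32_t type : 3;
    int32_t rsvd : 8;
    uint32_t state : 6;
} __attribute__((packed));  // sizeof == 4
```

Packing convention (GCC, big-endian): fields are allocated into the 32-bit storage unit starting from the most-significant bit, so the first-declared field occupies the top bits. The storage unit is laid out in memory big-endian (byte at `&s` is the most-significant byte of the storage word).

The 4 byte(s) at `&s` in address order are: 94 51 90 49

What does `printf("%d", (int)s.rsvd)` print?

65

[0]=0x94 [1]=0x51 [2]=0x90 [3]=0x49 (big-endian) → word 0x94519049
cnt:2 @ bit 30 → (0x94519049>>30)&0x3 = 0x2
bank:5 @ bit 25 → (0x94519049>>25)&0x1f = 0xa
opcode:8 @ bit 17 → (0x94519049>>17)&0xff = 0x28
type:3 @ bit 14 → (0x94519049>>14)&0x7 = 0x6
rsvd:8 @ bit 6 → (0x94519049>>6)&0xff = 0x41  ←
state:6 @ bit 0 → (0x94519049>>0)&0x3f = 0x9
rsvd signed 8b, MSB=0: value = 65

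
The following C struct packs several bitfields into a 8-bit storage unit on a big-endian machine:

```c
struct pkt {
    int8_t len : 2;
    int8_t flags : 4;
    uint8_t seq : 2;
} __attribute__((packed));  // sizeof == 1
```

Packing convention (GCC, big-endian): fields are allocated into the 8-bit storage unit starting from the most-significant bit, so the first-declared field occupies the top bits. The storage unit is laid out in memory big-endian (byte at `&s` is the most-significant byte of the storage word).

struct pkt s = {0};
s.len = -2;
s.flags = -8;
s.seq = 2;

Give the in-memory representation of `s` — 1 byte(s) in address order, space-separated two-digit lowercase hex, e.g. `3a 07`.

a2

[6+:2] len=-2 & 0x3 = 0x2; word=0x80
[2+:4] flags=-8 & 0xf = 0x8; word=0xa0
[0+:2] seq=2 & 0x3 = 0x2; word=0xa2
word = 0xa2 → big-endian bytes:
  [0]=0xa2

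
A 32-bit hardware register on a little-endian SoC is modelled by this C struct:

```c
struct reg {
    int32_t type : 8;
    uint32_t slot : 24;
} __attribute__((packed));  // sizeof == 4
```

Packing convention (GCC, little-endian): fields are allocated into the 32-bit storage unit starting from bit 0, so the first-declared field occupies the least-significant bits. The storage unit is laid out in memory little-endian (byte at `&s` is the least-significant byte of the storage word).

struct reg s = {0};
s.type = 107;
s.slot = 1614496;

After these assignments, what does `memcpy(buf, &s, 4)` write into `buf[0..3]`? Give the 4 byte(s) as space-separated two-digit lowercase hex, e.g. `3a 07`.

6b a0 a2 18

type:8 = 107 → 0x6b << 0 → word 0x0000006b
slot:24 = 1614496 → 0x18a2a0 << 8 → word 0x18a2a06b
word = 0x18a2a06b → little-endian bytes:
  [0]=0x6b  [1]=0xa0  [2]=0xa2  [3]=0x18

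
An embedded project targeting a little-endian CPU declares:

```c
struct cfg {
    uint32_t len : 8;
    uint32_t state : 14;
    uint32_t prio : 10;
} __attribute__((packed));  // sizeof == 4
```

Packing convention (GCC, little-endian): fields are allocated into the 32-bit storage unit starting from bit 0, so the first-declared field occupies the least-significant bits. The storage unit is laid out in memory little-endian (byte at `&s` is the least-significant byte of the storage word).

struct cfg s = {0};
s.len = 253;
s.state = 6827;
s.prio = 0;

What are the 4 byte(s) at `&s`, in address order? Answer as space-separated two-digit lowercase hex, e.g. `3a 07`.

len (8b) val=253 bits=0xfd at bit 0: 0x000000fd
state (14b) val=6827 bits=0x1aab at bit 8: 0x001aabfd
prio (10b) val=0 bits=0x0 at bit 22: 0x001aabfd
word = 0x001aabfd → little-endian bytes:
  [0]=0xfd  [1]=0xab  [2]=0x1a  [3]=0x00

fd ab 1a 00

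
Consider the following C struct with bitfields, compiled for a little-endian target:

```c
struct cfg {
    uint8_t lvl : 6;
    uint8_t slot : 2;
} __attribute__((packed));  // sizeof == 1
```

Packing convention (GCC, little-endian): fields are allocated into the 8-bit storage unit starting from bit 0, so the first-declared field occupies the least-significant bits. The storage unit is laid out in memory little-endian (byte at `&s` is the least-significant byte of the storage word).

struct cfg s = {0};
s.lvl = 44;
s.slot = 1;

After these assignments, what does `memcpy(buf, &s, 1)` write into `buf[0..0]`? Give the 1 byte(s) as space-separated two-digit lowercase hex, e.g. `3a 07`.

6c

lvl:6 = 44 → 0x2c << 0 → word 0x2c
slot:2 = 1 → 0x1 << 6 → word 0x6c
word = 0x6c → little-endian bytes:
  [0]=0x6c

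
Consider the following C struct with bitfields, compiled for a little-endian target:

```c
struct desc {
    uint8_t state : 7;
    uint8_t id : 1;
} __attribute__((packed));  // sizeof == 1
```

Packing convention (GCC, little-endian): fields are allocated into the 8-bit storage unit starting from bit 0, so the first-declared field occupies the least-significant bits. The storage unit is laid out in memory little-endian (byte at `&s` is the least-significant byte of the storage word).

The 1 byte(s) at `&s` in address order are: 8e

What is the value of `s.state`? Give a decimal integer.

[0]=0x8e (little-endian) → word 0x8e
state:7 @ bit 0 → (0x8e>>0)&0x7f = 0xe  ←
id:1 @ bit 7 → (0x8e>>7)&0x1 = 0x1

14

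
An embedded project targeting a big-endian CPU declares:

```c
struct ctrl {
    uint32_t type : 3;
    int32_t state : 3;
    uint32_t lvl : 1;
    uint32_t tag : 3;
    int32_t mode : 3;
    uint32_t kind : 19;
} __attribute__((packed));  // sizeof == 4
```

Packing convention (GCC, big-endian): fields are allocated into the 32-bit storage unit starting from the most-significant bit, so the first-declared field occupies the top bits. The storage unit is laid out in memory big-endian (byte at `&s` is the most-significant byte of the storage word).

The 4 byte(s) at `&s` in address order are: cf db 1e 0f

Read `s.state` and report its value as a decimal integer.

3

[0]=0xcf [1]=0xdb [2]=0x1e [3]=0x0f (big-endian) → word 0xcfdb1e0f
type [29+:3] = (word>>29) & 0x7 = 6
state [26+:3] = (word>>26) & 0x7 = 3  ←
lvl [25+:1] = (word>>25) & 0x1 = 1
tag [22+:3] = (word>>22) & 0x7 = 7
mode [19+:3] = (word>>19) & 0x7 = 3
kind [0+:19] = (word>>0) & 0x7ffff = 204303
state signed 3b, MSB=0: value = 3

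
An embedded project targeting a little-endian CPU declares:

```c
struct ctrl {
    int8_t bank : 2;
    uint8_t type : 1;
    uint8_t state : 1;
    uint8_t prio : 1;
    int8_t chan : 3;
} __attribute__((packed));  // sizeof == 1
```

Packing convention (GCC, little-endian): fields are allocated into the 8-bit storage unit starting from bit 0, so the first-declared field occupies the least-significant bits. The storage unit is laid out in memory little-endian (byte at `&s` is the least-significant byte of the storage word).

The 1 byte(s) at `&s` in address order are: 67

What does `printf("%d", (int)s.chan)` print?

3

[0]=0x67 (little-endian) → word 0x67
bank [0+:2] = (word>>0) & 0x3 = 3
type [2+:1] = (word>>2) & 0x1 = 1
state [3+:1] = (word>>3) & 0x1 = 0
prio [4+:1] = (word>>4) & 0x1 = 0
chan [5+:3] = (word>>5) & 0x7 = 3  ←
chan signed 3b, MSB=0: value = 3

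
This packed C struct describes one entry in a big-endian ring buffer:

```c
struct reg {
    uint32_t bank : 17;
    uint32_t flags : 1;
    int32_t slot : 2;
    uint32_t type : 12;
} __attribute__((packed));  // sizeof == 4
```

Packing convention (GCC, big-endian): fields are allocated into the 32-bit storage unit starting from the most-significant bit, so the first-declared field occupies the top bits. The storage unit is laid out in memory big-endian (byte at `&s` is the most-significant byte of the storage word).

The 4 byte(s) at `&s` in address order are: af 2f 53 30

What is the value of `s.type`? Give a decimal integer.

816

[0]=0xaf [1]=0x2f [2]=0x53 [3]=0x30 (big-endian) → word 0xaf2f5330
bank [15+:17] = (word>>15) & 0x1ffff = 89694
flags [14+:1] = (word>>14) & 0x1 = 1
slot [12+:2] = (word>>12) & 0x3 = 1
type [0+:12] = (word>>0) & 0xfff = 816  ←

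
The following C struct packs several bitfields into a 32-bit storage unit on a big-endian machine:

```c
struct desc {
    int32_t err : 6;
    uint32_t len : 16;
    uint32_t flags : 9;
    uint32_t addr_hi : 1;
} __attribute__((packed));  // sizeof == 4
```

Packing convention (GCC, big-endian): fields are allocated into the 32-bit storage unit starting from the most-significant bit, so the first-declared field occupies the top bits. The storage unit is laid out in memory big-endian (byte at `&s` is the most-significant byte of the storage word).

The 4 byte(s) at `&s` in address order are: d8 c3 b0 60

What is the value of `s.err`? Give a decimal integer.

-10

[0]=0xd8 [1]=0xc3 [2]=0xb0 [3]=0x60 (big-endian) → word 0xd8c3b060
err:6 @ bit 26 → (0xd8c3b060>>26)&0x3f = 0x36  ←
len:16 @ bit 10 → (0xd8c3b060>>10)&0xffff = 0x30ec
flags:9 @ bit 1 → (0xd8c3b060>>1)&0x1ff = 0x30
addr_hi:1 @ bit 0 → (0xd8c3b060>>0)&0x1 = 0x0
err signed 6b, MSB=1: 54 - 64 = -10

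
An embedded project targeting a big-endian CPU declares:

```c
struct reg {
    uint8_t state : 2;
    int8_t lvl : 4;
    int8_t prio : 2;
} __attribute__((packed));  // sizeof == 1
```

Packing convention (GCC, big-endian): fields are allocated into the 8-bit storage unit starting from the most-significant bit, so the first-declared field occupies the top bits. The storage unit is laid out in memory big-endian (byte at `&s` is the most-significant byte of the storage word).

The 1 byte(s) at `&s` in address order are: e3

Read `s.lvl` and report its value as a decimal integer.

-8

[0]=0xe3 (big-endian) → word 0xe3
state [6+:2] = (word>>6) & 0x3 = 3
lvl [2+:4] = (word>>2) & 0xf = 8  ←
prio [0+:2] = (word>>0) & 0x3 = 3
lvl signed 4b, MSB=1: 8 - 16 = -8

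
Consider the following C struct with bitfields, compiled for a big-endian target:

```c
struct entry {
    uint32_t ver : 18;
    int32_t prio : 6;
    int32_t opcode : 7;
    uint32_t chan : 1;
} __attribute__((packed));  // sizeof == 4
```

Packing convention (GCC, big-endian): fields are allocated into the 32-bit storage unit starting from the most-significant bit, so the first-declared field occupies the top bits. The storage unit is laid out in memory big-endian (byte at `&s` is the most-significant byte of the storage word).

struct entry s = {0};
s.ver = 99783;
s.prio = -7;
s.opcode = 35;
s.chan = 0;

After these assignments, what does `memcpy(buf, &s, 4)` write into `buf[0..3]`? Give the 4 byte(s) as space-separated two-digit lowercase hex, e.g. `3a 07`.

ver (18b) val=99783 bits=0x185c7 at bit 14: 0x6171c000
prio (6b) val=-7 bits=0x39 at bit 8: 0x6171f900
opcode (7b) val=35 bits=0x23 at bit 1: 0x6171f946
chan (1b) val=0 bits=0x0 at bit 0: 0x6171f946
word = 0x6171f946 → big-endian bytes:
  [0]=0x61  [1]=0x71  [2]=0xf9  [3]=0x46

61 71 f9 46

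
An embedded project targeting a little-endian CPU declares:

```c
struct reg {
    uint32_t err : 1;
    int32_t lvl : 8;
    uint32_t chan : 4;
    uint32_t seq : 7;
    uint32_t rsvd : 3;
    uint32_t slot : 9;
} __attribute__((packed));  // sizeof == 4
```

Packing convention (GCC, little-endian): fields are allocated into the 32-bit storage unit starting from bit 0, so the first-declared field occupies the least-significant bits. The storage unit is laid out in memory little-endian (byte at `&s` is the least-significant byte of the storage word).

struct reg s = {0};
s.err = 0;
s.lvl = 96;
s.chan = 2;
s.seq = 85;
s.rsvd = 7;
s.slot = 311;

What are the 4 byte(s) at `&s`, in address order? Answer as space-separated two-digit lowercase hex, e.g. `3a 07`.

c0 a4 fa 9b

[0+:1] err=0 & 0x1 = 0x0; word=0x00000000
[1+:8] lvl=96 & 0xff = 0x60; word=0x000000c0
[9+:4] chan=2 & 0xf = 0x2; word=0x000004c0
[13+:7] seq=85 & 0x7f = 0x55; word=0x000aa4c0
[20+:3] rsvd=7 & 0x7 = 0x7; word=0x007aa4c0
[23+:9] slot=311 & 0x1ff = 0x137; word=0x9bfaa4c0
word = 0x9bfaa4c0 → little-endian bytes:
  [0]=0xc0  [1]=0xa4  [2]=0xfa  [3]=0x9b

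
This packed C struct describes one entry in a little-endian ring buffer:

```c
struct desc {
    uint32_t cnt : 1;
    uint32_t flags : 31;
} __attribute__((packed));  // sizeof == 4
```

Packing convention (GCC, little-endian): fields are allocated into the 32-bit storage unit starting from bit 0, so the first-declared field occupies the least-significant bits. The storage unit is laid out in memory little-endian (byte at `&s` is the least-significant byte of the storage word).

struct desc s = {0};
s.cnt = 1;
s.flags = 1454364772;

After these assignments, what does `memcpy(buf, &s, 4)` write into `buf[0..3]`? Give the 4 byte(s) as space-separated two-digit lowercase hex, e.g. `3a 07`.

c9 b0 5f ad

cnt (1b) val=1 bits=0x1 at bit 0: 0x00000001
flags (31b) val=1454364772 bits=0x56afd864 at bit 1: 0xad5fb0c9
word = 0xad5fb0c9 → little-endian bytes:
  [0]=0xc9  [1]=0xb0  [2]=0x5f  [3]=0xad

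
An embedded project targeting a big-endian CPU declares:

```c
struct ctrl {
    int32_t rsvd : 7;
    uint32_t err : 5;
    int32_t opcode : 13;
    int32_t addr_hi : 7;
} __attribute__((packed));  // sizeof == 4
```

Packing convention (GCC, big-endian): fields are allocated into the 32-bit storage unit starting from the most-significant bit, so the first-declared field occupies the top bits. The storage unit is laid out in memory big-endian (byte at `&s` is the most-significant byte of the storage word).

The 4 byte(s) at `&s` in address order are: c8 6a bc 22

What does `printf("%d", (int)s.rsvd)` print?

-28

[0]=0xc8 [1]=0x6a [2]=0xbc [3]=0x22 (big-endian) → word 0xc86abc22
rsvd [25+:7] = (word>>25) & 0x7f = 100  ←
err [20+:5] = (word>>20) & 0x1f = 6
opcode [7+:13] = (word>>7) & 0x1fff = 5496
addr_hi [0+:7] = (word>>0) & 0x7f = 34
rsvd signed 7b, MSB=1: 100 - 128 = -28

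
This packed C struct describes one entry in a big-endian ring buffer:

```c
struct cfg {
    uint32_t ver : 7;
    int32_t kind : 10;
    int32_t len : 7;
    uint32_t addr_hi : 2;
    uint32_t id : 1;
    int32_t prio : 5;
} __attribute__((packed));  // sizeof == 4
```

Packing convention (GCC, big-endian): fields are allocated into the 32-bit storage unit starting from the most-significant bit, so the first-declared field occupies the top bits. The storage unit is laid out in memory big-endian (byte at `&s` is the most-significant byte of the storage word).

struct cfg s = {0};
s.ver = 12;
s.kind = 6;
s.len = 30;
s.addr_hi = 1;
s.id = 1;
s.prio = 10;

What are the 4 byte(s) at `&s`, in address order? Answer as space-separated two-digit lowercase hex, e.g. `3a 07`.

ver (7b) val=12 bits=0xc at bit 25: 0x18000000
kind (10b) val=6 bits=0x6 at bit 15: 0x18030000
len (7b) val=30 bits=0x1e at bit 8: 0x18031e00
addr_hi (2b) val=1 bits=0x1 at bit 6: 0x18031e40
id (1b) val=1 bits=0x1 at bit 5: 0x18031e60
prio (5b) val=10 bits=0xa at bit 0: 0x18031e6a
word = 0x18031e6a → big-endian bytes:
  [0]=0x18  [1]=0x03  [2]=0x1e  [3]=0x6a

18 03 1e 6a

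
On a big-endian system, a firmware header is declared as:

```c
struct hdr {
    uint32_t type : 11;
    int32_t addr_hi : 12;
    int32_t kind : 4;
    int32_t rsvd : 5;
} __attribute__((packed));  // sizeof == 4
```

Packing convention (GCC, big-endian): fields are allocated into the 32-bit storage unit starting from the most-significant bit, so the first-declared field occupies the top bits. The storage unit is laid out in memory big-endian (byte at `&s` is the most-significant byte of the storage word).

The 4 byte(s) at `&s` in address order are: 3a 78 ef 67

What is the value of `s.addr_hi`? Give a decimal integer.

[0]=0x3a [1]=0x78 [2]=0xef [3]=0x67 (big-endian) → word 0x3a78ef67
type:11 @ bit 21 → (0x3a78ef67>>21)&0x7ff = 0x1d3
addr_hi:12 @ bit 9 → (0x3a78ef67>>9)&0xfff = 0xc77  ←
kind:4 @ bit 5 → (0x3a78ef67>>5)&0xf = 0xb
rsvd:5 @ bit 0 → (0x3a78ef67>>0)&0x1f = 0x7
addr_hi signed 12b, MSB=1: 3191 - 4096 = -905

-905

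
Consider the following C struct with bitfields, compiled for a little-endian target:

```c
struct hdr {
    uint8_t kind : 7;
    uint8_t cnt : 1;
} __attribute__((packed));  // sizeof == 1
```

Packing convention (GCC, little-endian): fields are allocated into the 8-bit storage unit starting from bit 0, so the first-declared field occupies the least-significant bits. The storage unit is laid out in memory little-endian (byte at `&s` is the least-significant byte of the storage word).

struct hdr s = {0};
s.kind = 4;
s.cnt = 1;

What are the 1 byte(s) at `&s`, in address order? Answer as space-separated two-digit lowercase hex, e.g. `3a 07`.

84

kind (7b) val=4 bits=0x4 at bit 0: 0x04
cnt (1b) val=1 bits=0x1 at bit 7: 0x84
word = 0x84 → little-endian bytes:
  [0]=0x84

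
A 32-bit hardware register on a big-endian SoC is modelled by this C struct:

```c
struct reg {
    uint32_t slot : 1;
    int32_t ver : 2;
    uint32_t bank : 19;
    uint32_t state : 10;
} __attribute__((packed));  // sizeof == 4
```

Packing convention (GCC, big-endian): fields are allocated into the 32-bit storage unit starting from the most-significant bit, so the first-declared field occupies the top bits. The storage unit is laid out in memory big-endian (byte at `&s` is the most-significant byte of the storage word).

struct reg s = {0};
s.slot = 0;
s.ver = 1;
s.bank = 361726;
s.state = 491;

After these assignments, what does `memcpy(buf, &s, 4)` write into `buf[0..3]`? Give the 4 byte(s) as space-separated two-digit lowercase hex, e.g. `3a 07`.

36 13 f9 eb

slot (1b) val=0 bits=0x0 at bit 31: 0x00000000
ver (2b) val=1 bits=0x1 at bit 29: 0x20000000
bank (19b) val=361726 bits=0x584fe at bit 10: 0x3613f800
state (10b) val=491 bits=0x1eb at bit 0: 0x3613f9eb
word = 0x3613f9eb → big-endian bytes:
  [0]=0x36  [1]=0x13  [2]=0xf9  [3]=0xeb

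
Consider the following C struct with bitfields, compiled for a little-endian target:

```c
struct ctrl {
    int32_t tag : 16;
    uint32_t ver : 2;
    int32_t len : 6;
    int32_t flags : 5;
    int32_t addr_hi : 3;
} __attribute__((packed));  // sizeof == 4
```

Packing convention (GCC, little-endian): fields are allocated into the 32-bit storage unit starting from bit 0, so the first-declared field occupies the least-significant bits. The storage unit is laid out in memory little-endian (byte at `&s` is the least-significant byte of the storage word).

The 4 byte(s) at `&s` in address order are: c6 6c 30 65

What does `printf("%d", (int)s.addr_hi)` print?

3

[0]=0xc6 [1]=0x6c [2]=0x30 [3]=0x65 (little-endian) → word 0x65306cc6
tag:16 @ bit 0 → (0x65306cc6>>0)&0xffff = 0x6cc6
ver:2 @ bit 16 → (0x65306cc6>>16)&0x3 = 0x0
len:6 @ bit 18 → (0x65306cc6>>18)&0x3f = 0xc
flags:5 @ bit 24 → (0x65306cc6>>24)&0x1f = 0x5
addr_hi:3 @ bit 29 → (0x65306cc6>>29)&0x7 = 0x3  ←
addr_hi signed 3b, MSB=0: value = 3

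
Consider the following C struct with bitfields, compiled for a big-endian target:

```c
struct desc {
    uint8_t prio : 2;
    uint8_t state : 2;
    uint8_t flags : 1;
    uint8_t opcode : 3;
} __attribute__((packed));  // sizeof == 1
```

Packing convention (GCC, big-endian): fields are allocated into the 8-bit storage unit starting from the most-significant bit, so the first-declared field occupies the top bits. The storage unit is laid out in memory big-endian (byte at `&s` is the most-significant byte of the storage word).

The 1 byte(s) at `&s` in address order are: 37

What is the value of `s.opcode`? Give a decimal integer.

[0]=0x37 (big-endian) → word 0x37
prio [6+:2] = (word>>6) & 0x3 = 0
state [4+:2] = (word>>4) & 0x3 = 3
flags [3+:1] = (word>>3) & 0x1 = 0
opcode [0+:3] = (word>>0) & 0x7 = 7  ←

7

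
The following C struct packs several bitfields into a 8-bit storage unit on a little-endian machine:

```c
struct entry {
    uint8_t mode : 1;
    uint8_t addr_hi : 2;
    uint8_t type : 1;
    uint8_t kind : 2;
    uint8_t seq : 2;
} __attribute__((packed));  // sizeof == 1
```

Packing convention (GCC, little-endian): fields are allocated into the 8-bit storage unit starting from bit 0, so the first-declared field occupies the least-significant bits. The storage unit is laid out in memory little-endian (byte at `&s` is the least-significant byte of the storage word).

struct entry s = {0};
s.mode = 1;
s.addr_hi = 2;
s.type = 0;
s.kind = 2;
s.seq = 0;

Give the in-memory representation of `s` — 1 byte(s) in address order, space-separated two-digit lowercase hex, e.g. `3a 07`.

25

mode:1 = 1 → 0x1 << 0 → word 0x01
addr_hi:2 = 2 → 0x2 << 1 → word 0x05
type:1 = 0 → 0x0 << 3 → word 0x05
kind:2 = 2 → 0x2 << 4 → word 0x25
seq:2 = 0 → 0x0 << 6 → word 0x25
word = 0x25 → little-endian bytes:
  [0]=0x25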